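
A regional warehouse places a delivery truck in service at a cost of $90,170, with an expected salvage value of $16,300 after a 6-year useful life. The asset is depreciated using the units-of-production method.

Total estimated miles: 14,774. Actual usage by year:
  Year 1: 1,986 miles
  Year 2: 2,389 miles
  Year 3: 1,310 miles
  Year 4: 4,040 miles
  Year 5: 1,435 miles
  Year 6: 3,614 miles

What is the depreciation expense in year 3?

Depreciable base = $90,170 − $16,300 = $73,870.
Rate = $73,870 / 14,774 miles = $5 per mile.
Year 1: 1,986 × $5 = $9,930. Book value $80,240.
Year 2: 2,389 × $5 = $11,945. Book value $68,295.
Year 3: 1,310 × $5 = $6,550. Book value $61,745.

$6,550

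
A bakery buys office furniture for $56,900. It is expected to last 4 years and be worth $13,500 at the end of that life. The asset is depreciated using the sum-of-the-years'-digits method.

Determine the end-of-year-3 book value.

$17,840

Depreciable base = $56,900 − $13,500 = $43,400.
Sum of the years' digits = 4+3+2+1 = 10.
Year 1: $43,400 × 4/10 = $17,360. Book value $39,540.
Year 2: $43,400 × 3/10 = $13,020. Book value $26,520.
Year 3: $43,400 × 2/10 = $8,680. Book value $17,840.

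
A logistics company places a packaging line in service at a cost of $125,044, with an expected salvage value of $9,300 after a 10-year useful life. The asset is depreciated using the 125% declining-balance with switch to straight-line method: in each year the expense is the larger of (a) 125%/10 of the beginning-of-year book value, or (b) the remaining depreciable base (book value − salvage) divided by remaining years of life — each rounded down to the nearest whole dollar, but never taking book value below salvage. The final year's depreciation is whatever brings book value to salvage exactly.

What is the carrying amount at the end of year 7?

Depreciable base = $125,044 − $9,300 = $115,744.
Year 1: DB = ⌊$125,044 × 125%/10⌋ = $15,630; SL = ⌊$115,744/10⌋ = $11,574 → take DB $15,630. Book value $109,414.
Year 2: DB = ⌊$109,414 × 125%/10⌋ = $13,676; SL = ⌊$100,114/9⌋ = $11,123 → take DB $13,676. Book value $95,738.
Year 3: DB = ⌊$95,738 × 125%/10⌋ = $11,967; SL = ⌊$86,438/8⌋ = $10,804 → take DB $11,967. Book value $83,771.
Year 4: DB = ⌊$83,771 × 125%/10⌋ = $10,471; SL = ⌊$74,471/7⌋ = $10,638 → take SL $10,638. Book value $73,133.
Year 5: DB = ⌊$73,133 × 125%/10⌋ = $9,141; SL = ⌊$63,833/6⌋ = $10,638 → take SL $10,638. Book value $62,495.
Year 6: DB = ⌊$62,495 × 125%/10⌋ = $7,811; SL = ⌊$53,195/5⌋ = $10,639 → take SL $10,639. Book value $51,856.
Year 7: DB = ⌊$51,856 × 125%/10⌋ = $6,482; SL = ⌊$42,556/4⌋ = $10,639 → take SL $10,639. Book value $41,217.

$41,217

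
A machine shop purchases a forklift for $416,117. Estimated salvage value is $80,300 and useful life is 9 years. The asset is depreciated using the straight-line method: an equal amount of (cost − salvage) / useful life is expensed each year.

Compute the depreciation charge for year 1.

$37,313

Depreciable base = $416,117 − $80,300 = $335,817.
Annual expense = $335,817 / 9 = $37,313.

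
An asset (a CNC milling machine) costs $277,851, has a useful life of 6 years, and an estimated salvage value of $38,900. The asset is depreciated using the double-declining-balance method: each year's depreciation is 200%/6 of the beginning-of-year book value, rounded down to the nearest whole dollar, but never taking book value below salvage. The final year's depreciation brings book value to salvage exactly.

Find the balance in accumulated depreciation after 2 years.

Depreciable base = $277,851 − $38,900 = $238,951.
Year 1: ⌊$277,851 × 200%/6⌋ = $92,617. Book value $185,234.
Year 2: ⌊$185,234 × 200%/6⌋ = $61,744. Book value $123,490.
Accumulated through year 2 = $277,851 − $123,490 = $154,361.

$154,361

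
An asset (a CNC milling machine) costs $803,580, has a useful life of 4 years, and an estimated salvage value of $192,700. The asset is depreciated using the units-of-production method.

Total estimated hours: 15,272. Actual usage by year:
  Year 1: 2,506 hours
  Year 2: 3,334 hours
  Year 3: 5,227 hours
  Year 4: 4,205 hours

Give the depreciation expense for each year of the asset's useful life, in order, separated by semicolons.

$100,240; $133,360; $209,080; $168,200

Depreciable base = $803,580 − $192,700 = $610,880.
Rate = $610,880 / 15,272 hours = $40 per hour.
Year 1: 2,506 × $40 = $100,240. Book value $703,340.
Year 2: 3,334 × $40 = $133,360. Book value $569,980.
Year 3: 5,227 × $40 = $209,080. Book value $360,900.
Year 4: 4,205 × $40 = $168,200. Book value $192,700.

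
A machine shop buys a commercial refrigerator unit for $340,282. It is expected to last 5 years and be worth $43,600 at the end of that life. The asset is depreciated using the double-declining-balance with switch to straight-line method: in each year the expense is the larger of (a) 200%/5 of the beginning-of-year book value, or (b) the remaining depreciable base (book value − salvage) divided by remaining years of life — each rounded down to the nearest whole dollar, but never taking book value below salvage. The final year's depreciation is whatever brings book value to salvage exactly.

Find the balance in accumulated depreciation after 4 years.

Depreciable base = $340,282 − $43,600 = $296,682.
Year 1: DB = ⌊$340,282 × 200%/5⌋ = $136,112; SL = ⌊$296,682/5⌋ = $59,336 → take DB $136,112. Book value $204,170.
Year 2: DB = ⌊$204,170 × 200%/5⌋ = $81,668; SL = ⌊$160,570/4⌋ = $40,142 → take DB $81,668. Book value $122,502.
Year 3: DB = ⌊$122,502 × 200%/5⌋ = $49,000; SL = ⌊$78,902/3⌋ = $26,300 → take DB $49,000. Book value $73,502.
Year 4: DB = ⌊$73,502 × 200%/5⌋ = $29,400; SL = ⌊$29,902/2⌋ = $14,951 → take DB $29,400. Book value $44,102.
Accumulated through year 4 = $340,282 − $44,102 = $296,180.

$296,180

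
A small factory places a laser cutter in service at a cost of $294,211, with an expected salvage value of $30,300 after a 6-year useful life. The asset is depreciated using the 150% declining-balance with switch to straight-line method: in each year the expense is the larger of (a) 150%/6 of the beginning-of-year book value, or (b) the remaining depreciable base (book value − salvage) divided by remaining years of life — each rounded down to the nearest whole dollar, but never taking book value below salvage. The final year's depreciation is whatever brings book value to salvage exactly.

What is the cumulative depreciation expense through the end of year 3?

$170,089

Depreciable base = $294,211 − $30,300 = $263,911.
Year 1: DB = ⌊$294,211 × 150%/6⌋ = $73,552; SL = ⌊$263,911/6⌋ = $43,985 → take DB $73,552. Book value $220,659.
Year 2: DB = ⌊$220,659 × 150%/6⌋ = $55,164; SL = ⌊$190,359/5⌋ = $38,071 → take DB $55,164. Book value $165,495.
Year 3: DB = ⌊$165,495 × 150%/6⌋ = $41,373; SL = ⌊$135,195/4⌋ = $33,798 → take DB $41,373. Book value $124,122.
Accumulated through year 3 = $294,211 − $124,122 = $170,089.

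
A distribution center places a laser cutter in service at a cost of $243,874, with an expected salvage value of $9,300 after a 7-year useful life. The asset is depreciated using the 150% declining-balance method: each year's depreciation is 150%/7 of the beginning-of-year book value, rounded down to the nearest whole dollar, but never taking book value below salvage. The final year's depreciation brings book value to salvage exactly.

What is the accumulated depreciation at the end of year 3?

$125,580

Depreciable base = $243,874 − $9,300 = $234,574.
Year 1: ⌊$243,874 × 150%/7⌋ = $52,258. Book value $191,616.
Year 2: ⌊$191,616 × 150%/7⌋ = $41,060. Book value $150,556.
Year 3: ⌊$150,556 × 150%/7⌋ = $32,262. Book value $118,294.
Accumulated through year 3 = $243,874 − $118,294 = $125,580.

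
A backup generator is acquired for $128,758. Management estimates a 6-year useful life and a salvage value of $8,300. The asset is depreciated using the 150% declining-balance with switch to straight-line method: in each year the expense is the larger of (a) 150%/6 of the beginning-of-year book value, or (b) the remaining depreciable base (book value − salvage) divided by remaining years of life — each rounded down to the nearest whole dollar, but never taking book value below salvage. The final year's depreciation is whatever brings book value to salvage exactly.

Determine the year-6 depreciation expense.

Depreciable base = $128,758 − $8,300 = $120,458.
Year 1: DB = ⌊$128,758 × 150%/6⌋ = $32,189; SL = ⌊$120,458/6⌋ = $20,076 → take DB $32,189. Book value $96,569.
Year 2: DB = ⌊$96,569 × 150%/6⌋ = $24,142; SL = ⌊$88,269/5⌋ = $17,653 → take DB $24,142. Book value $72,427.
Year 3: DB = ⌊$72,427 × 150%/6⌋ = $18,106; SL = ⌊$64,127/4⌋ = $16,031 → take DB $18,106. Book value $54,321.
Year 4: DB = ⌊$54,321 × 150%/6⌋ = $13,580; SL = ⌊$46,021/3⌋ = $15,340 → take SL $15,340. Book value $38,981.
Year 5: DB = ⌊$38,981 × 150%/6⌋ = $9,745; SL = ⌊$30,681/2⌋ = $15,340 → take SL $15,340. Book value $23,641.
Year 6 (final): $23,641 − $8,300 = $15,341. Book value $8,300.

$15,341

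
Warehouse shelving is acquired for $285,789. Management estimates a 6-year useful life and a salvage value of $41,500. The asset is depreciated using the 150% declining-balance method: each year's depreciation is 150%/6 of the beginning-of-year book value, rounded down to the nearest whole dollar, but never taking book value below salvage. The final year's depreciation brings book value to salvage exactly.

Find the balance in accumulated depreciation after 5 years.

Depreciable base = $285,789 − $41,500 = $244,289.
Year 1: ⌊$285,789 × 150%/6⌋ = $71,447. Book value $214,342.
Year 2: ⌊$214,342 × 150%/6⌋ = $53,585. Book value $160,757.
Year 3: ⌊$160,757 × 150%/6⌋ = $40,189. Book value $120,568.
Year 4: ⌊$120,568 × 150%/6⌋ = $30,142. Book value $90,426.
Year 5: ⌊$90,426 × 150%/6⌋ = $22,606. Book value $67,820.
Accumulated through year 5 = $285,789 − $67,820 = $217,969.

$217,969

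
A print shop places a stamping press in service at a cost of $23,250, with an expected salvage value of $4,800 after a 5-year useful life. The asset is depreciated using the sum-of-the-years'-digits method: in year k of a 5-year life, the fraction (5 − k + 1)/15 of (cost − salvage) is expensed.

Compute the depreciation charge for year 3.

$3,690

Depreciable base = $23,250 − $4,800 = $18,450.
Sum of the years' digits = 5+4+3+2+1 = 15.
Year 1: $18,450 × 5/15 = $6,150. Book value $17,100.
Year 2: $18,450 × 4/15 = $4,920. Book value $12,180.
Year 3: $18,450 × 3/15 = $3,690. Book value $8,490.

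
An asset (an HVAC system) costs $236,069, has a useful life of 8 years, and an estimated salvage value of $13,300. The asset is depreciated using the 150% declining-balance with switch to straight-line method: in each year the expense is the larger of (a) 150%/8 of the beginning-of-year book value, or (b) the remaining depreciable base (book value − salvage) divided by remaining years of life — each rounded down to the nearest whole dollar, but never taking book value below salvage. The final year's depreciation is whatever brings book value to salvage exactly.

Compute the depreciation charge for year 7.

$22,396

Depreciable base = $236,069 − $13,300 = $222,769.
Year 1: DB = ⌊$236,069 × 150%/8⌋ = $44,262; SL = ⌊$222,769/8⌋ = $27,846 → take DB $44,262. Book value $191,807.
Year 2: DB = ⌊$191,807 × 150%/8⌋ = $35,963; SL = ⌊$178,507/7⌋ = $25,501 → take DB $35,963. Book value $155,844.
Year 3: DB = ⌊$155,844 × 150%/8⌋ = $29,220; SL = ⌊$142,544/6⌋ = $23,757 → take DB $29,220. Book value $126,624.
Year 4: DB = ⌊$126,624 × 150%/8⌋ = $23,742; SL = ⌊$113,324/5⌋ = $22,664 → take DB $23,742. Book value $102,882.
Year 5: DB = ⌊$102,882 × 150%/8⌋ = $19,290; SL = ⌊$89,582/4⌋ = $22,395 → take SL $22,395. Book value $80,487.
Year 6: DB = ⌊$80,487 × 150%/8⌋ = $15,091; SL = ⌊$67,187/3⌋ = $22,395 → take SL $22,395. Book value $58,092.
Year 7: DB = ⌊$58,092 × 150%/8⌋ = $10,892; SL = ⌊$44,792/2⌋ = $22,396 → take SL $22,396. Book value $35,696.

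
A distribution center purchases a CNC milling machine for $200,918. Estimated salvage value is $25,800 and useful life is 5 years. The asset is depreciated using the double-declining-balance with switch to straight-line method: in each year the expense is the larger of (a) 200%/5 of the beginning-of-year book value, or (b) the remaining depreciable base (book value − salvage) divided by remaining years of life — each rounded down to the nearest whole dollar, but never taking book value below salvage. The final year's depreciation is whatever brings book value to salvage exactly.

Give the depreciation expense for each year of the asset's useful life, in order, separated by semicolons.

$80,367; $48,220; $28,932; $17,359; $240

Depreciable base = $200,918 − $25,800 = $175,118.
Year 1: DB = ⌊$200,918 × 200%/5⌋ = $80,367; SL = ⌊$175,118/5⌋ = $35,023 → take DB $80,367. Book value $120,551.
Year 2: DB = ⌊$120,551 × 200%/5⌋ = $48,220; SL = ⌊$94,751/4⌋ = $23,687 → take DB $48,220. Book value $72,331.
Year 3: DB = ⌊$72,331 × 200%/5⌋ = $28,932; SL = ⌊$46,531/3⌋ = $15,510 → take DB $28,932. Book value $43,399.
Year 4: DB = ⌊$43,399 × 200%/5⌋ = $17,359; SL = ⌊$17,599/2⌋ = $8,799 → take DB $17,359. Book value $26,040.
Year 5 (final): $26,040 − $25,800 = $240. Book value $25,800.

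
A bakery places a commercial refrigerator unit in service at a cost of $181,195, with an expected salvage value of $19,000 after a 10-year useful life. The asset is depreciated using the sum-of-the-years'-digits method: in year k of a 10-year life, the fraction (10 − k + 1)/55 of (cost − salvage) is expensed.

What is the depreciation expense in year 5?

Depreciable base = $181,195 − $19,000 = $162,195.
Sum of the years' digits = 10+9+8+7+6+5+4+3+2+1 = 55.
Year 1: $162,195 × 10/55 = $29,490. Book value $151,705.
Year 2: $162,195 × 9/55 = $26,541. Book value $125,164.
Year 3: $162,195 × 8/55 = $23,592. Book value $101,572.
Year 4: $162,195 × 7/55 = $20,643. Book value $80,929.
Year 5: $162,195 × 6/55 = $17,694. Book value $63,235.

$17,694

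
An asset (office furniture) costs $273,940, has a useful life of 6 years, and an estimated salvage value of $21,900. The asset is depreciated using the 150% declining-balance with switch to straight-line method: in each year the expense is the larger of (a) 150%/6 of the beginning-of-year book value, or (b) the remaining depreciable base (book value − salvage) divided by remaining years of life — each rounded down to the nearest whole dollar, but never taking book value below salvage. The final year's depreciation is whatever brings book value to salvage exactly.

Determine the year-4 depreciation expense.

$31,223

Depreciable base = $273,940 − $21,900 = $252,040.
Year 1: DB = ⌊$273,940 × 150%/6⌋ = $68,485; SL = ⌊$252,040/6⌋ = $42,006 → take DB $68,485. Book value $205,455.
Year 2: DB = ⌊$205,455 × 150%/6⌋ = $51,363; SL = ⌊$183,555/5⌋ = $36,711 → take DB $51,363. Book value $154,092.
Year 3: DB = ⌊$154,092 × 150%/6⌋ = $38,523; SL = ⌊$132,192/4⌋ = $33,048 → take DB $38,523. Book value $115,569.
Year 4: DB = ⌊$115,569 × 150%/6⌋ = $28,892; SL = ⌊$93,669/3⌋ = $31,223 → take SL $31,223. Book value $84,346.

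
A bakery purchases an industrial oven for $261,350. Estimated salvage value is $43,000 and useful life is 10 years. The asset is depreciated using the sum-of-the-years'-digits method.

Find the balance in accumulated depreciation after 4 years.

$134,980

Depreciable base = $261,350 − $43,000 = $218,350.
Sum of the years' digits = 10+9+8+7+6+5+4+3+2+1 = 55.
Year 1: $218,350 × 10/55 = $39,700. Book value $221,650.
Year 2: $218,350 × 9/55 = $35,730. Book value $185,920.
Year 3: $218,350 × 8/55 = $31,760. Book value $154,160.
Year 4: $218,350 × 7/55 = $27,790. Book value $126,370.
Accumulated through year 4 = $261,350 − $126,370 = $134,980.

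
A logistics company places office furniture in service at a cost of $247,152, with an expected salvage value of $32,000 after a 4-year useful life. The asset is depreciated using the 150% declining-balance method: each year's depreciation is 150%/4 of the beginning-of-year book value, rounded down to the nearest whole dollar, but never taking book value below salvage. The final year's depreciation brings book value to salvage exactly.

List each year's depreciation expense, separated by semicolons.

$92,682; $57,926; $36,204; $28,340

Depreciable base = $247,152 − $32,000 = $215,152.
Year 1: ⌊$247,152 × 150%/4⌋ = $92,682. Book value $154,470.
Year 2: ⌊$154,470 × 150%/4⌋ = $57,926. Book value $96,544.
Year 3: ⌊$96,544 × 150%/4⌋ = $36,204. Book value $60,340.
Year 4 (final): $60,340 − $32,000 = $28,340. Book value $32,000.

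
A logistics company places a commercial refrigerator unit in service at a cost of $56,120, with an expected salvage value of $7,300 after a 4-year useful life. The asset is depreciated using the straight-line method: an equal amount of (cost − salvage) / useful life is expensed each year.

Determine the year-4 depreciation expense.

$12,205

Depreciable base = $56,120 − $7,300 = $48,820.
Annual expense = $48,820 / 4 = $12,205.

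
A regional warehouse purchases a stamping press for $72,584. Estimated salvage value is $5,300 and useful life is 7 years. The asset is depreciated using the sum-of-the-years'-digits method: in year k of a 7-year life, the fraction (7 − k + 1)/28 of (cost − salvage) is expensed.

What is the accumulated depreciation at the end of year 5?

$60,075

Depreciable base = $72,584 − $5,300 = $67,284.
Sum of the years' digits = 7+6+5+4+3+2+1 = 28.
Year 1: $67,284 × 7/28 = $16,821. Book value $55,763.
Year 2: $67,284 × 6/28 = $14,418. Book value $41,345.
Year 3: $67,284 × 5/28 = $12,015. Book value $29,330.
Year 4: $67,284 × 4/28 = $9,612. Book value $19,718.
Year 5: $67,284 × 3/28 = $7,209. Book value $12,509.
Accumulated through year 5 = $72,584 − $12,509 = $60,075.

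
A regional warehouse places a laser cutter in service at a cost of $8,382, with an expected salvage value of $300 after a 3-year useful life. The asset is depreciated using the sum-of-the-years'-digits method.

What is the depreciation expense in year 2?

$2,694

Depreciable base = $8,382 − $300 = $8,082.
Sum of the years' digits = 3+2+1 = 6.
Year 1: $8,082 × 3/6 = $4,041. Book value $4,341.
Year 2: $8,082 × 2/6 = $2,694. Book value $1,647.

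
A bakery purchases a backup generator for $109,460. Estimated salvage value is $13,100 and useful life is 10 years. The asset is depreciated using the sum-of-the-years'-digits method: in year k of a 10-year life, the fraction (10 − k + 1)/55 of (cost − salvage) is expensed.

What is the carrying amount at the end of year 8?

$18,356

Depreciable base = $109,460 − $13,100 = $96,360.
Sum of the years' digits = 10+9+8+7+6+5+4+3+2+1 = 55.
Year 1: $96,360 × 10/55 = $17,520. Book value $91,940.
Year 2: $96,360 × 9/55 = $15,768. Book value $76,172.
Year 3: $96,360 × 8/55 = $14,016. Book value $62,156.
Year 4: $96,360 × 7/55 = $12,264. Book value $49,892.
Year 5: $96,360 × 6/55 = $10,512. Book value $39,380.
Year 6: $96,360 × 5/55 = $8,760. Book value $30,620.
Year 7: $96,360 × 4/55 = $7,008. Book value $23,612.
Year 8: $96,360 × 3/55 = $5,256. Book value $18,356.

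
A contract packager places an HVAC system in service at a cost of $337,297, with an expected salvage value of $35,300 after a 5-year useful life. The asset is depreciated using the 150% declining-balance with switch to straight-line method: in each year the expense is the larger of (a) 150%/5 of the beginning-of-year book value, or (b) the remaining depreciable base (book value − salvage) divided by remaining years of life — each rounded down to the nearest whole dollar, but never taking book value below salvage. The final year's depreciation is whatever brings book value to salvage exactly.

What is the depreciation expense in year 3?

Depreciable base = $337,297 − $35,300 = $301,997.
Year 1: DB = ⌊$337,297 × 150%/5⌋ = $101,189; SL = ⌊$301,997/5⌋ = $60,399 → take DB $101,189. Book value $236,108.
Year 2: DB = ⌊$236,108 × 150%/5⌋ = $70,832; SL = ⌊$200,808/4⌋ = $50,202 → take DB $70,832. Book value $165,276.
Year 3: DB = ⌊$165,276 × 150%/5⌋ = $49,582; SL = ⌊$129,976/3⌋ = $43,325 → take DB $49,582. Book value $115,694.

$49,582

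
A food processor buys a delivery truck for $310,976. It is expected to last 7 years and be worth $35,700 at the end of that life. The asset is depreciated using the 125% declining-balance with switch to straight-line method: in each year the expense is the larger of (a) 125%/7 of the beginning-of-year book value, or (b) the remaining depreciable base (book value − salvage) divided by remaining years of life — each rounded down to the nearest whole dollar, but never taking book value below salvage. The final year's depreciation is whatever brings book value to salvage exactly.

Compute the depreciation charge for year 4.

Depreciable base = $310,976 − $35,700 = $275,276.
Year 1: DB = ⌊$310,976 × 125%/7⌋ = $55,531; SL = ⌊$275,276/7⌋ = $39,325 → take DB $55,531. Book value $255,445.
Year 2: DB = ⌊$255,445 × 125%/7⌋ = $45,615; SL = ⌊$219,745/6⌋ = $36,624 → take DB $45,615. Book value $209,830.
Year 3: DB = ⌊$209,830 × 125%/7⌋ = $37,469; SL = ⌊$174,130/5⌋ = $34,826 → take DB $37,469. Book value $172,361.
Year 4: DB = ⌊$172,361 × 125%/7⌋ = $30,778; SL = ⌊$136,661/4⌋ = $34,165 → take SL $34,165. Book value $138,196.

$34,165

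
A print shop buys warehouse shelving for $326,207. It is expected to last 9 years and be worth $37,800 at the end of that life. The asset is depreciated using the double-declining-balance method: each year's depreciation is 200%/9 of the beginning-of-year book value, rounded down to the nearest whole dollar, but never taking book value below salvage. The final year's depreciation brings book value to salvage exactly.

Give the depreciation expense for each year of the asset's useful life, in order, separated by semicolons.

$72,490; $56,381; $43,852; $34,107; $26,528; $20,633; $16,048; $12,481; $5,887

Depreciable base = $326,207 − $37,800 = $288,407.
Year 1: ⌊$326,207 × 200%/9⌋ = $72,490. Book value $253,717.
Year 2: ⌊$253,717 × 200%/9⌋ = $56,381. Book value $197,336.
Year 3: ⌊$197,336 × 200%/9⌋ = $43,852. Book value $153,484.
Year 4: ⌊$153,484 × 200%/9⌋ = $34,107. Book value $119,377.
Year 5: ⌊$119,377 × 200%/9⌋ = $26,528. Book value $92,849.
Year 6: ⌊$92,849 × 200%/9⌋ = $20,633. Book value $72,216.
Year 7: ⌊$72,216 × 200%/9⌋ = $16,048. Book value $56,168.
Year 8: ⌊$56,168 × 200%/9⌋ = $12,481. Book value $43,687.
Year 9 (final): $43,687 − $37,800 = $5,887. Book value $37,800.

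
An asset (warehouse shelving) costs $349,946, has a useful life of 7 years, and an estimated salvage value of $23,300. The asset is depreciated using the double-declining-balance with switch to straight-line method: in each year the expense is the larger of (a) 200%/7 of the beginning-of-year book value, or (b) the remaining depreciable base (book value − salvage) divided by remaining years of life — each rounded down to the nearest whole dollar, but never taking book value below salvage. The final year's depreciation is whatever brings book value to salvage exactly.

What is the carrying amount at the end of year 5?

$65,068

Depreciable base = $349,946 − $23,300 = $326,646.
Year 1: DB = ⌊$349,946 × 200%/7⌋ = $99,984; SL = ⌊$326,646/7⌋ = $46,663 → take DB $99,984. Book value $249,962.
Year 2: DB = ⌊$249,962 × 200%/7⌋ = $71,417; SL = ⌊$226,662/6⌋ = $37,777 → take DB $71,417. Book value $178,545.
Year 3: DB = ⌊$178,545 × 200%/7⌋ = $51,012; SL = ⌊$155,245/5⌋ = $31,049 → take DB $51,012. Book value $127,533.
Year 4: DB = ⌊$127,533 × 200%/7⌋ = $36,438; SL = ⌊$104,233/4⌋ = $26,058 → take DB $36,438. Book value $91,095.
Year 5: DB = ⌊$91,095 × 200%/7⌋ = $26,027; SL = ⌊$67,795/3⌋ = $22,598 → take DB $26,027. Book value $65,068.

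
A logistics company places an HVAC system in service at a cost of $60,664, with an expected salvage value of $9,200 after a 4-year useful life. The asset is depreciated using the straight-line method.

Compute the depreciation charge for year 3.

$12,866

Depreciable base = $60,664 − $9,200 = $51,464.
Annual expense = $51,464 / 4 = $12,866.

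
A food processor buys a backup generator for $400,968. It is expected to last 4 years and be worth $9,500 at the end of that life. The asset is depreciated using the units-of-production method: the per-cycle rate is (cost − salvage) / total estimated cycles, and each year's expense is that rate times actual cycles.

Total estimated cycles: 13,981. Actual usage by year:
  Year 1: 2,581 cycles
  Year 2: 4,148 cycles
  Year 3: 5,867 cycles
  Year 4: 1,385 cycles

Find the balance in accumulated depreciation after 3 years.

$352,688

Depreciable base = $400,968 − $9,500 = $391,468.
Rate = $391,468 / 13,981 cycles = $28 per cycle.
Year 1: 2,581 × $28 = $72,268. Book value $328,700.
Year 2: 4,148 × $28 = $116,144. Book value $212,556.
Year 3: 5,867 × $28 = $164,276. Book value $48,280.
Accumulated through year 3 = $400,968 − $48,280 = $352,688.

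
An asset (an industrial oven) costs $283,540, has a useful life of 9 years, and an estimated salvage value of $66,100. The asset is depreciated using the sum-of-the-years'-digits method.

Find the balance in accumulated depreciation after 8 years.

Depreciable base = $283,540 − $66,100 = $217,440.
Sum of the years' digits = 9+8+7+6+5+4+3+2+1 = 45.
Year 1: $217,440 × 9/45 = $43,488. Book value $240,052.
Year 2: $217,440 × 8/45 = $38,656. Book value $201,396.
Year 3: $217,440 × 7/45 = $33,824. Book value $167,572.
Year 4: $217,440 × 6/45 = $28,992. Book value $138,580.
Year 5: $217,440 × 5/45 = $24,160. Book value $114,420.
Year 6: $217,440 × 4/45 = $19,328. Book value $95,092.
Year 7: $217,440 × 3/45 = $14,496. Book value $80,596.
Year 8: $217,440 × 2/45 = $9,664. Book value $70,932.
Accumulated through year 8 = $283,540 − $70,932 = $212,608.

$212,608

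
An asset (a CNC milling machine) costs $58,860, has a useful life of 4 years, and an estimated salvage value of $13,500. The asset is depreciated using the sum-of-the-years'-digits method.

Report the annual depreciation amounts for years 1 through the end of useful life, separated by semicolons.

$18,144; $13,608; $9,072; $4,536

Depreciable base = $58,860 − $13,500 = $45,360.
Sum of the years' digits = 4+3+2+1 = 10.
Year 1: $45,360 × 4/10 = $18,144. Book value $40,716.
Year 2: $45,360 × 3/10 = $13,608. Book value $27,108.
Year 3: $45,360 × 2/10 = $9,072. Book value $18,036.
Year 4: $45,360 × 1/10 = $4,536. Book value $13,500.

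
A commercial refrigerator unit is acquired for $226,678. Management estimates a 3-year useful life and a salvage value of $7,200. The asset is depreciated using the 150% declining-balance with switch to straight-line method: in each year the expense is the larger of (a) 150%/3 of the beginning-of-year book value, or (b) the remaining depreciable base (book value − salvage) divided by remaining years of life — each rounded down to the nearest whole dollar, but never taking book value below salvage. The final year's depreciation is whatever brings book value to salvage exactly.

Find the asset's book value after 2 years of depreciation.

Depreciable base = $226,678 − $7,200 = $219,478.
Year 1: DB = ⌊$226,678 × 150%/3⌋ = $113,339; SL = ⌊$219,478/3⌋ = $73,159 → take DB $113,339. Book value $113,339.
Year 2: DB = ⌊$113,339 × 150%/3⌋ = $56,669; SL = ⌊$106,139/2⌋ = $53,069 → take DB $56,669. Book value $56,670.

$56,670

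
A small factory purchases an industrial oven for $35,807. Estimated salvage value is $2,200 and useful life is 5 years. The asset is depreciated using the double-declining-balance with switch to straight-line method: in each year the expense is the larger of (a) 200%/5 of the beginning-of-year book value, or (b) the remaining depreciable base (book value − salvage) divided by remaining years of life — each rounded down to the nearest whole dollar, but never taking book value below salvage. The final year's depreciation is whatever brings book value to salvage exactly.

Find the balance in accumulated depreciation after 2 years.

$22,916

Depreciable base = $35,807 − $2,200 = $33,607.
Year 1: DB = ⌊$35,807 × 200%/5⌋ = $14,322; SL = ⌊$33,607/5⌋ = $6,721 → take DB $14,322. Book value $21,485.
Year 2: DB = ⌊$21,485 × 200%/5⌋ = $8,594; SL = ⌊$19,285/4⌋ = $4,821 → take DB $8,594. Book value $12,891.
Accumulated through year 2 = $35,807 − $12,891 = $22,916.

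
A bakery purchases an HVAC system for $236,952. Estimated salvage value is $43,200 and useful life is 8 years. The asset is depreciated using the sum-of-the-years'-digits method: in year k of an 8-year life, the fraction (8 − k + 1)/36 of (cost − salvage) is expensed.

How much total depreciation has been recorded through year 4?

$139,932

Depreciable base = $236,952 − $43,200 = $193,752.
Sum of the years' digits = 8+7+6+5+4+3+2+1 = 36.
Year 1: $193,752 × 8/36 = $43,056. Book value $193,896.
Year 2: $193,752 × 7/36 = $37,674. Book value $156,222.
Year 3: $193,752 × 6/36 = $32,292. Book value $123,930.
Year 4: $193,752 × 5/36 = $26,910. Book value $97,020.
Accumulated through year 4 = $236,952 − $97,020 = $139,932.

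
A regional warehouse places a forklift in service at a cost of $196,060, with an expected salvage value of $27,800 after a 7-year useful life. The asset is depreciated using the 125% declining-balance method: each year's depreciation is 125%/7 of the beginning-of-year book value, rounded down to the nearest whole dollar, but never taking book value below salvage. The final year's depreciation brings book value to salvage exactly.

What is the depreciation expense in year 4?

$19,405

Depreciable base = $196,060 − $27,800 = $168,260.
Year 1: ⌊$196,060 × 125%/7⌋ = $35,010. Book value $161,050.
Year 2: ⌊$161,050 × 125%/7⌋ = $28,758. Book value $132,292.
Year 3: ⌊$132,292 × 125%/7⌋ = $23,623. Book value $108,669.
Year 4: ⌊$108,669 × 125%/7⌋ = $19,405. Book value $89,264.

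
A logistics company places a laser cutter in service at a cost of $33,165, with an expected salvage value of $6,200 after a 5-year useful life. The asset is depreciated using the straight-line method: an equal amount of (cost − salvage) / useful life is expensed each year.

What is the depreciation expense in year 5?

Depreciable base = $33,165 − $6,200 = $26,965.
Annual expense = $26,965 / 5 = $5,393.

$5,393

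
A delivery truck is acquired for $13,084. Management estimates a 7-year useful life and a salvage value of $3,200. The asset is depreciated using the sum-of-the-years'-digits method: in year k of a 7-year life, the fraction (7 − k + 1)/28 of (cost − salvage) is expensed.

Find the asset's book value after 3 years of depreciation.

Depreciable base = $13,084 − $3,200 = $9,884.
Sum of the years' digits = 7+6+5+4+3+2+1 = 28.
Year 1: $9,884 × 7/28 = $2,471. Book value $10,613.
Year 2: $9,884 × 6/28 = $2,118. Book value $8,495.
Year 3: $9,884 × 5/28 = $1,765. Book value $6,730.

$6,730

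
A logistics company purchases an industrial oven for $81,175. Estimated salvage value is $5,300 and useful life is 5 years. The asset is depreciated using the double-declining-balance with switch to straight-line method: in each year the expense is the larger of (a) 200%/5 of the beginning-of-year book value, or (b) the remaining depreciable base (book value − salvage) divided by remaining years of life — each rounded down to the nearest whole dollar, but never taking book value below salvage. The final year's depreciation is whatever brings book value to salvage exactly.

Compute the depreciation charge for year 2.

$19,482

Depreciable base = $81,175 − $5,300 = $75,875.
Year 1: DB = ⌊$81,175 × 200%/5⌋ = $32,470; SL = ⌊$75,875/5⌋ = $15,175 → take DB $32,470. Book value $48,705.
Year 2: DB = ⌊$48,705 × 200%/5⌋ = $19,482; SL = ⌊$43,405/4⌋ = $10,851 → take DB $19,482. Book value $29,223.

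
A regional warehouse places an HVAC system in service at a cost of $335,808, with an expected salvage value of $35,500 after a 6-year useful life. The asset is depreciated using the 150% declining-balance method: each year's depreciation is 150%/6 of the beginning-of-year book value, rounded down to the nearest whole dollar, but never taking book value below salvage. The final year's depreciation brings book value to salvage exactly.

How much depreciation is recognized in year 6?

$44,189

Depreciable base = $335,808 − $35,500 = $300,308.
Year 1: ⌊$335,808 × 150%/6⌋ = $83,952. Book value $251,856.
Year 2: ⌊$251,856 × 150%/6⌋ = $62,964. Book value $188,892.
Year 3: ⌊$188,892 × 150%/6⌋ = $47,223. Book value $141,669.
Year 4: ⌊$141,669 × 150%/6⌋ = $35,417. Book value $106,252.
Year 5: ⌊$106,252 × 150%/6⌋ = $26,563. Book value $79,689.
Year 6 (final): $79,689 − $35,500 = $44,189. Book value $35,500.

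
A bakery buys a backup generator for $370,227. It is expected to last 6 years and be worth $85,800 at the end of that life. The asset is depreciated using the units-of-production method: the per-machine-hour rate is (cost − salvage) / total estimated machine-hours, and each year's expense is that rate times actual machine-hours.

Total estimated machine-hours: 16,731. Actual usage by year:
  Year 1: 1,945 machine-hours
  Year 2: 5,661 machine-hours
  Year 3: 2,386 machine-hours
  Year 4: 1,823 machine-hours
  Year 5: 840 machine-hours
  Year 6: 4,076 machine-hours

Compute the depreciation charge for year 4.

Depreciable base = $370,227 − $85,800 = $284,427.
Rate = $284,427 / 16,731 machine-hours = $17 per machine-hour.
Year 1: 1,945 × $17 = $33,065. Book value $337,162.
Year 2: 5,661 × $17 = $96,237. Book value $240,925.
Year 3: 2,386 × $17 = $40,562. Book value $200,363.
Year 4: 1,823 × $17 = $30,991. Book value $169,372.

$30,991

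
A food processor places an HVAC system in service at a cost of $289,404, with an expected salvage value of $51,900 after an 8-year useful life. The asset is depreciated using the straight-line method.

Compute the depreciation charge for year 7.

$29,688

Depreciable base = $289,404 − $51,900 = $237,504.
Annual expense = $237,504 / 8 = $29,688.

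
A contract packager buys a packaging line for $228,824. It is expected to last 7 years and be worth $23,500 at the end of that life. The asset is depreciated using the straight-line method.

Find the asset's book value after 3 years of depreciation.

$140,828

Depreciable base = $228,824 − $23,500 = $205,324.
Annual expense = $205,324 / 7 = $29,332.
End of year 1: book value $199,492.
End of year 2: book value $170,160.
End of year 3: book value $140,828.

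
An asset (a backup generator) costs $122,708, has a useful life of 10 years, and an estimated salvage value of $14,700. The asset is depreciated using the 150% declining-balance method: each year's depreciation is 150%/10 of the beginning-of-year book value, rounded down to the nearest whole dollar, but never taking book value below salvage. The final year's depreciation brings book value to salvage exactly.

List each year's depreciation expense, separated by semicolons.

$18,406; $15,645; $13,298; $11,303; $9,608; $8,167; $6,942; $5,900; $5,015; $13,724

Depreciable base = $122,708 − $14,700 = $108,008.
Year 1: ⌊$122,708 × 150%/10⌋ = $18,406. Book value $104,302.
Year 2: ⌊$104,302 × 150%/10⌋ = $15,645. Book value $88,657.
Year 3: ⌊$88,657 × 150%/10⌋ = $13,298. Book value $75,359.
Year 4: ⌊$75,359 × 150%/10⌋ = $11,303. Book value $64,056.
Year 5: ⌊$64,056 × 150%/10⌋ = $9,608. Book value $54,448.
Year 6: ⌊$54,448 × 150%/10⌋ = $8,167. Book value $46,281.
Year 7: ⌊$46,281 × 150%/10⌋ = $6,942. Book value $39,339.
Year 8: ⌊$39,339 × 150%/10⌋ = $5,900. Book value $33,439.
Year 9: ⌊$33,439 × 150%/10⌋ = $5,015. Book value $28,424.
Year 10 (final): $28,424 − $14,700 = $13,724. Book value $14,700.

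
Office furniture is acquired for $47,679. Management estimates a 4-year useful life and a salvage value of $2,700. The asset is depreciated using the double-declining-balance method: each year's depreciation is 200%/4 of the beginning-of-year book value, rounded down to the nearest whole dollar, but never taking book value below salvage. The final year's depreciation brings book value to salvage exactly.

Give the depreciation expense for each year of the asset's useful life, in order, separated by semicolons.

$23,839; $11,920; $5,960; $3,260

Depreciable base = $47,679 − $2,700 = $44,979.
Year 1: ⌊$47,679 × 200%/4⌋ = $23,839. Book value $23,840.
Year 2: ⌊$23,840 × 200%/4⌋ = $11,920. Book value $11,920.
Year 3: ⌊$11,920 × 200%/4⌋ = $5,960. Book value $5,960.
Year 4 (final): $5,960 − $2,700 = $3,260. Book value $2,700.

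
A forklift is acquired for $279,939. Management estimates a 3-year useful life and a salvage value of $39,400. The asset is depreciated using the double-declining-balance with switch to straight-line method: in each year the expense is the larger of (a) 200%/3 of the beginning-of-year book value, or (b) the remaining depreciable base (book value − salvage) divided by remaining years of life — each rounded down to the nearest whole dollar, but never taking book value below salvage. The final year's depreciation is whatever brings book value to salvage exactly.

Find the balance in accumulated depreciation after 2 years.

$240,539

Depreciable base = $279,939 − $39,400 = $240,539.
Year 1: DB = ⌊$279,939 × 200%/3⌋ = $186,626; SL = ⌊$240,539/3⌋ = $80,179 → take DB $186,626. Book value $93,313.
Year 2: DB = ⌊$93,313 × 200%/3⌋ = $62,208; SL = ⌊$53,913/2⌋ = $26,956 → take DB $62,208, capped at $53,913. Book value $39,400.
Accumulated through year 2 = $279,939 − $39,400 = $240,539.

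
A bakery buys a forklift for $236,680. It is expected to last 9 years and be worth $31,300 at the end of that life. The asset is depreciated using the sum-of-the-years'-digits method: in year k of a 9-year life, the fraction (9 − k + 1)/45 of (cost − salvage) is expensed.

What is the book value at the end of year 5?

$76,940

Depreciable base = $236,680 − $31,300 = $205,380.
Sum of the years' digits = 9+8+7+6+5+4+3+2+1 = 45.
Year 1: $205,380 × 9/45 = $41,076. Book value $195,604.
Year 2: $205,380 × 8/45 = $36,512. Book value $159,092.
Year 3: $205,380 × 7/45 = $31,948. Book value $127,144.
Year 4: $205,380 × 6/45 = $27,384. Book value $99,760.
Year 5: $205,380 × 5/45 = $22,820. Book value $76,940.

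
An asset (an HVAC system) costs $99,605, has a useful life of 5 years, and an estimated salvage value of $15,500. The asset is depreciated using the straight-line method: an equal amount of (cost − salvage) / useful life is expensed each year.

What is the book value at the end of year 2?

Depreciable base = $99,605 − $15,500 = $84,105.
Annual expense = $84,105 / 5 = $16,821.
End of year 1: book value $82,784.
End of year 2: book value $65,963.

$65,963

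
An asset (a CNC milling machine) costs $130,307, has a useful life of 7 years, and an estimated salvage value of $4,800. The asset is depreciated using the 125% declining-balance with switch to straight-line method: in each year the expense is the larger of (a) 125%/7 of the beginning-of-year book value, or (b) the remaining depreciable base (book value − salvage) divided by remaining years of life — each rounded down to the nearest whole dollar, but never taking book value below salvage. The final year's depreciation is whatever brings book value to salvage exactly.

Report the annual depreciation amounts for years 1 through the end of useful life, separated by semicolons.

Depreciable base = $130,307 − $4,800 = $125,507.
Year 1: DB = ⌊$130,307 × 125%/7⌋ = $23,269; SL = ⌊$125,507/7⌋ = $17,929 → take DB $23,269. Book value $107,038.
Year 2: DB = ⌊$107,038 × 125%/7⌋ = $19,113; SL = ⌊$102,238/6⌋ = $17,039 → take DB $19,113. Book value $87,925.
Year 3: DB = ⌊$87,925 × 125%/7⌋ = $15,700; SL = ⌊$83,125/5⌋ = $16,625 → take SL $16,625. Book value $71,300.
Year 4: DB = ⌊$71,300 × 125%/7⌋ = $12,732; SL = ⌊$66,500/4⌋ = $16,625 → take SL $16,625. Book value $54,675.
Year 5: DB = ⌊$54,675 × 125%/7⌋ = $9,763; SL = ⌊$49,875/3⌋ = $16,625 → take SL $16,625. Book value $38,050.
Year 6: DB = ⌊$38,050 × 125%/7⌋ = $6,794; SL = ⌊$33,250/2⌋ = $16,625 → take SL $16,625. Book value $21,425.
Year 7 (final): $21,425 − $4,800 = $16,625. Book value $4,800.

$23,269; $19,113; $16,625; $16,625; $16,625; $16,625; $16,625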